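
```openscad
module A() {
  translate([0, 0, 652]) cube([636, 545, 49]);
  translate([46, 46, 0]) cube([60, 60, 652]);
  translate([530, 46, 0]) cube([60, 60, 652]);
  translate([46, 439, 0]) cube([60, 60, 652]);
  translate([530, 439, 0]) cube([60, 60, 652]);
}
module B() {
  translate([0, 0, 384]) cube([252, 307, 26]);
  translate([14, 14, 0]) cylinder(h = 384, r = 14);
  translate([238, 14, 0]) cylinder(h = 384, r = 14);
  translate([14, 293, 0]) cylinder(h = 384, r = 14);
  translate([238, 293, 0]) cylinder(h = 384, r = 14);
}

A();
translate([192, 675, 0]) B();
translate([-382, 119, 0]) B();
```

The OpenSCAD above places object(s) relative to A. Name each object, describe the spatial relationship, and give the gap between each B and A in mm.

Each stool's nearest face is 130 mm from the table's bounding box.

A is a table. B is a stool. Two stools sit around the table at the +y, −x sides. The gap between each stool and the table is 130 mm.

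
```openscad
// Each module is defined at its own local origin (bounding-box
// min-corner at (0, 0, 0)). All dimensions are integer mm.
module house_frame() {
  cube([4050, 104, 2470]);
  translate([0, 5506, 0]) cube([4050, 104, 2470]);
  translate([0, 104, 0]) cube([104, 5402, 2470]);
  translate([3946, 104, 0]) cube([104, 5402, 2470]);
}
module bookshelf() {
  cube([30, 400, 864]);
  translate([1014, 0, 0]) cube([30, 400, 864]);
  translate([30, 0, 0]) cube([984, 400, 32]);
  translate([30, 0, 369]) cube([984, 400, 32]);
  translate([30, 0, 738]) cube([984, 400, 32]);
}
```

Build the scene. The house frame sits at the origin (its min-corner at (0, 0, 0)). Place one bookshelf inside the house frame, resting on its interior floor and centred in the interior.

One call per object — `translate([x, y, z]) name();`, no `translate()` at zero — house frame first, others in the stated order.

house_frame();
translate([1503, 2605, 0]) bookshelf();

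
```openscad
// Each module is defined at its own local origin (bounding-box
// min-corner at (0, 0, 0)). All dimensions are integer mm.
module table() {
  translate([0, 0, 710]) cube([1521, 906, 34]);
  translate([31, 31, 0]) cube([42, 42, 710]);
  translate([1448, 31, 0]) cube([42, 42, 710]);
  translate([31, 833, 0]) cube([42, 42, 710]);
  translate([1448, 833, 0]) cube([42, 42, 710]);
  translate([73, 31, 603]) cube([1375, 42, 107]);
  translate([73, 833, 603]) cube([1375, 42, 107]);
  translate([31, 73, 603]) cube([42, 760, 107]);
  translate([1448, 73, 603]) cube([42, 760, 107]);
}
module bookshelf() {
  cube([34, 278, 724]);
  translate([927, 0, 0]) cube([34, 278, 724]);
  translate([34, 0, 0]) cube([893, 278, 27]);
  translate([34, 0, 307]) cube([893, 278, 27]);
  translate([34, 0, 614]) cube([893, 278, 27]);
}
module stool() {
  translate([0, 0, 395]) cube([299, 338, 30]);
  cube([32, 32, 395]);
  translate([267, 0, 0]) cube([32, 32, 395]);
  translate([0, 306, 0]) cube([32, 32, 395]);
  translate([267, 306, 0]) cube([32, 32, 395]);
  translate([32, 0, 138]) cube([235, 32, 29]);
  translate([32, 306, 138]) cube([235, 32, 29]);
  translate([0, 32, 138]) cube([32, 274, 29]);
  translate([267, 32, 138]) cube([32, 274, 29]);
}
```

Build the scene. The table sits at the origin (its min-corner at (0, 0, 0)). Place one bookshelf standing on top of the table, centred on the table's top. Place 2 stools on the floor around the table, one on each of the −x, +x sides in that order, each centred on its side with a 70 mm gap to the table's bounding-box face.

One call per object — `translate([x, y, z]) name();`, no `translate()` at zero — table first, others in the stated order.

table();
translate([280, 314, 744]) bookshelf();
translate([-369, 284, 0]) stool();
translate([1591, 284, 0]) stool();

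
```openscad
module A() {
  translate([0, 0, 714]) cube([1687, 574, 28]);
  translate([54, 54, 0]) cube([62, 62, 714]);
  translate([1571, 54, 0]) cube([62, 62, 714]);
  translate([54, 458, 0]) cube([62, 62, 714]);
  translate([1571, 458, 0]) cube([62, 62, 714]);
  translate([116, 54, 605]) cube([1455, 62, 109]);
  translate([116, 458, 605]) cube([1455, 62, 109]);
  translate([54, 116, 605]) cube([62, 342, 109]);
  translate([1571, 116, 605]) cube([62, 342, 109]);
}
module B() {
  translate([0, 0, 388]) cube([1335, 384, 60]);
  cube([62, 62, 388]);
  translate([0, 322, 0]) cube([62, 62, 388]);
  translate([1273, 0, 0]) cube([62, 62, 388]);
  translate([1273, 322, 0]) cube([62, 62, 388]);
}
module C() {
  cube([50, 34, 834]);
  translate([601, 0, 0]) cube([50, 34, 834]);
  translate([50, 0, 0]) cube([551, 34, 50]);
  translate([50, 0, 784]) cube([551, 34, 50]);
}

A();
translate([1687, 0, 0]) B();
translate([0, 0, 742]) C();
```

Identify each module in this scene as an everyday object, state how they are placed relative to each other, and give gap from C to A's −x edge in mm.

The picture frame's min-x is at 0; the table's min-x is 0; gap = 0 mm.

A is a table. B is a bench. C is a picture frame. The bench is against the table's +x side, with their −y faces flush. The picture frame is on top of the table. The gap from the picture frame to the table's −x edge is 0 mm.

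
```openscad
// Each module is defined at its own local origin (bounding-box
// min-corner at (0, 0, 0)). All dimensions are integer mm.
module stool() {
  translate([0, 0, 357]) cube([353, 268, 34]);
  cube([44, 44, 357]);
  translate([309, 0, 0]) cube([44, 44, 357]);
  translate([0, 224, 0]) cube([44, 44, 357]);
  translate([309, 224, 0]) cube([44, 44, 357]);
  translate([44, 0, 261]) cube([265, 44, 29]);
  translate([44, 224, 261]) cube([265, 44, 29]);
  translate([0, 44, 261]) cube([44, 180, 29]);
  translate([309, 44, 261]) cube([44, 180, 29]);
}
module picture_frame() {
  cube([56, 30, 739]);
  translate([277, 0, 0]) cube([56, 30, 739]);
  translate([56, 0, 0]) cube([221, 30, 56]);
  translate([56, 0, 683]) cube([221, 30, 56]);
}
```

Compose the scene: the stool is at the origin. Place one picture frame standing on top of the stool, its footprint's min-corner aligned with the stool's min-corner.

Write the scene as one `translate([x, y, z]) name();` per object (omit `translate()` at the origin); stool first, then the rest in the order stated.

stool();
translate([0, 0, 391]) picture_frame();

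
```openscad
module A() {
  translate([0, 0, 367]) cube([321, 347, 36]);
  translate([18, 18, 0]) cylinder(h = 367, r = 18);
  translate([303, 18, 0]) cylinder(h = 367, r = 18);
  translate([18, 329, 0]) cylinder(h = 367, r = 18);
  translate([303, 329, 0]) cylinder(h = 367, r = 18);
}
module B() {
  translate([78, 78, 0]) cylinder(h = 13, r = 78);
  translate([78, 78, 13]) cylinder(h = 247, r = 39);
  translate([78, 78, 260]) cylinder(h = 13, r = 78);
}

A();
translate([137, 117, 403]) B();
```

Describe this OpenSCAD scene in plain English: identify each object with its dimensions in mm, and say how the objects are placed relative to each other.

A is a four-legged stool. The seat is a 321×347×36 mm slab whose top surface is at z = 403 mm; four round legs, each 36 mm in diameter, run from the floor (z = 0) to the underside of the seat, each leg's axis is inset half a diameter from the nearest pair of seat edges (so the leg's bounding box is flush with the corner).

B is a spool: two coaxial disc flanges of radius 78 mm and thickness 13 mm, joined by a core cylinder of radius 39 mm and height 247 mm. The lower flange rests on z = 0 and the three cylinders share a vertical axis.

The spool is on top of the stool.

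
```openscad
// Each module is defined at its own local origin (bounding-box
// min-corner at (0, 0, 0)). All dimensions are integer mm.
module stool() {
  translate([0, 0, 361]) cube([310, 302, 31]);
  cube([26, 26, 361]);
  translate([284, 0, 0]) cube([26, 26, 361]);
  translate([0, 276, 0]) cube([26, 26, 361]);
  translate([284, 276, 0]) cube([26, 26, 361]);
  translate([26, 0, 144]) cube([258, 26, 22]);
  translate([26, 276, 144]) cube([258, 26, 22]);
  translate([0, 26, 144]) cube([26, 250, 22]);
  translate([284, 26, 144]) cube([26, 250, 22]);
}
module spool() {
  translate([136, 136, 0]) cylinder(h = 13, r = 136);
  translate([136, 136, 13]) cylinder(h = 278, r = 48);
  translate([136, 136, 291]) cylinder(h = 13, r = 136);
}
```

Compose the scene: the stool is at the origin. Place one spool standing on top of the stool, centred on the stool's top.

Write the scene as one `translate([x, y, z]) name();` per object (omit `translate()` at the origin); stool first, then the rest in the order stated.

stool();
translate([19, 15, 392]) spool();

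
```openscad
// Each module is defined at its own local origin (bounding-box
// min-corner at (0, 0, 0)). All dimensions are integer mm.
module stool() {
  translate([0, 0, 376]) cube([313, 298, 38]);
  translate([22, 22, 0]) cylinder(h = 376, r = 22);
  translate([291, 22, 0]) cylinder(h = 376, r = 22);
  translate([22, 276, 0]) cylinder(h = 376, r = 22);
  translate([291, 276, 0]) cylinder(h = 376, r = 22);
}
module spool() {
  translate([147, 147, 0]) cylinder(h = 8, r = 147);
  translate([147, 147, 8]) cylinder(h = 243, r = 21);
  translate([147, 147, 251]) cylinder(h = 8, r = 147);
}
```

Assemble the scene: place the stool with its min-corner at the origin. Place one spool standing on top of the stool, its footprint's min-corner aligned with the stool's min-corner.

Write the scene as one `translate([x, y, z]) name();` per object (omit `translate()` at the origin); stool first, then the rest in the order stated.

stool();
translate([0, 0, 414]) spool();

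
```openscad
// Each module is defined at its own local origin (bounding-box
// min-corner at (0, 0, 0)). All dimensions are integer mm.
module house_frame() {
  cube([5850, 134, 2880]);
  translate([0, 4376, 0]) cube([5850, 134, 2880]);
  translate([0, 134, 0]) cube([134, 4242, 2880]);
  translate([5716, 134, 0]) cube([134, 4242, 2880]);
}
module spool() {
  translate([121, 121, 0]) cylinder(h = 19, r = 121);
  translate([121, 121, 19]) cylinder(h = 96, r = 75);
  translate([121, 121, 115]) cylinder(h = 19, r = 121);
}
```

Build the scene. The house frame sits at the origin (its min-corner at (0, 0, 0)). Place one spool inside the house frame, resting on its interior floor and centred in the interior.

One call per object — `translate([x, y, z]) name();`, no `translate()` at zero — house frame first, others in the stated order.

house_frame();
translate([2804, 2134, 0]) spool();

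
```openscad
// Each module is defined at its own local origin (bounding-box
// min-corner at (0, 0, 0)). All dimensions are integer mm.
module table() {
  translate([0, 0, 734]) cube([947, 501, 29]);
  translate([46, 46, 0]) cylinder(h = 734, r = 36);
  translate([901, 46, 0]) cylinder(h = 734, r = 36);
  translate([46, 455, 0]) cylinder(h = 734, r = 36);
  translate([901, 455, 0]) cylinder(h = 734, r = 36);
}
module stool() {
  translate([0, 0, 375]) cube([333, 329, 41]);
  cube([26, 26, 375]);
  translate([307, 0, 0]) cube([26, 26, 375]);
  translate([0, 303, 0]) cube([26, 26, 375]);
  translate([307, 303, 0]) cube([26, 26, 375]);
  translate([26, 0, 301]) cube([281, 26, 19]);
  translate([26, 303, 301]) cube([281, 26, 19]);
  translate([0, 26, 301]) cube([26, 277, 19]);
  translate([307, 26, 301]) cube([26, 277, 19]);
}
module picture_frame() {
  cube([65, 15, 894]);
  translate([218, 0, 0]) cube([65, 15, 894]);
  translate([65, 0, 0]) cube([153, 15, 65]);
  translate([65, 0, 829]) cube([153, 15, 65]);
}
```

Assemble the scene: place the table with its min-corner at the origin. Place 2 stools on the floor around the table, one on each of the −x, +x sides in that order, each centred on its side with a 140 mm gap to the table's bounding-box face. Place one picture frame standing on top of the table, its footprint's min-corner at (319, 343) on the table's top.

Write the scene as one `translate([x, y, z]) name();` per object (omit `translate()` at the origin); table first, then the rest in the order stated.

table();
translate([-473, 86, 0]) stool();
translate([1087, 86, 0]) stool();
translate([319, 343, 763]) picture_frame();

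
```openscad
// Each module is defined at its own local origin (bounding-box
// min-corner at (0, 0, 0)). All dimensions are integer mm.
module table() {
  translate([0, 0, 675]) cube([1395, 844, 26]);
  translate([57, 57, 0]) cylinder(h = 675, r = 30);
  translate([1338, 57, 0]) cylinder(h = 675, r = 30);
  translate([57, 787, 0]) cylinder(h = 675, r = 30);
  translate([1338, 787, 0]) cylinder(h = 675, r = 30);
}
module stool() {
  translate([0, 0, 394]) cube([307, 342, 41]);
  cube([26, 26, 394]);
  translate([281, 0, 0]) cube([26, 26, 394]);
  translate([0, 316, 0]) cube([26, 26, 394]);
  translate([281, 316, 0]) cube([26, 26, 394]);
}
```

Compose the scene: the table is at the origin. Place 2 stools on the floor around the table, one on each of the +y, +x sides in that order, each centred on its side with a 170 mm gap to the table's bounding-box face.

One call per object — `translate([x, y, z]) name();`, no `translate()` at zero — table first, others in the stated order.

table();
translate([544, 1014, 0]) stool();
translate([1565, 251, 0]) stool();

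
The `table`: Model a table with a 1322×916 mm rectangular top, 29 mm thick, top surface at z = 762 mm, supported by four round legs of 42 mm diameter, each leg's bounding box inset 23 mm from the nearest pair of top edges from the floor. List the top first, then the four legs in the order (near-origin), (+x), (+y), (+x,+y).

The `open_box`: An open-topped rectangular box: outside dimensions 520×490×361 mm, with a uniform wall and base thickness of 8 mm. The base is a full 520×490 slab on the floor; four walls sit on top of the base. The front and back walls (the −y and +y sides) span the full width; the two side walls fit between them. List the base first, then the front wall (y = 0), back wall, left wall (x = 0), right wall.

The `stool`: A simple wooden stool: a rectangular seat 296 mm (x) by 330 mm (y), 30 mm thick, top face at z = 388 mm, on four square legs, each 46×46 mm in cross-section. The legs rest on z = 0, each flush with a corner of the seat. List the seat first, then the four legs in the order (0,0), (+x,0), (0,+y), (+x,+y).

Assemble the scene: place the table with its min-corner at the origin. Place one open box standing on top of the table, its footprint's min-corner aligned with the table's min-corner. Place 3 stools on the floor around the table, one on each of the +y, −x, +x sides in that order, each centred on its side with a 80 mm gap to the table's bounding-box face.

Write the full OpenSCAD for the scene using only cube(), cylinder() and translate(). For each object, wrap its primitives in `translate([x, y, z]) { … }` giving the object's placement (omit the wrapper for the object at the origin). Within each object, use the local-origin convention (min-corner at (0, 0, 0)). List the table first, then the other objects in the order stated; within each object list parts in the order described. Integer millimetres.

translate([0, 0, 733]) cube([1322, 916, 29]);
translate([44, 44, 0]) cylinder(h = 733, r = 21);
translate([1278, 44, 0]) cylinder(h = 733, r = 21);
translate([44, 872, 0]) cylinder(h = 733, r = 21);
translate([1278, 872, 0]) cylinder(h = 733, r = 21);
translate([0, 0, 762]) {
  cube([520, 490, 8]);
  translate([0, 0, 8]) cube([520, 8, 353]);
  translate([0, 482, 8]) cube([520, 8, 353]);
  translate([0, 8, 8]) cube([8, 474, 353]);
  translate([512, 8, 8]) cube([8, 474, 353]);
}
translate([513, 996, 0]) {
  translate([0, 0, 358]) cube([296, 330, 30]);
  cube([46, 46, 358]);
  translate([250, 0, 0]) cube([46, 46, 358]);
  translate([0, 284, 0]) cube([46, 46, 358]);
  translate([250, 284, 0]) cube([46, 46, 358]);
}
translate([-376, 293, 0]) {
  translate([0, 0, 358]) cube([296, 330, 30]);
  cube([46, 46, 358]);
  translate([250, 0, 0]) cube([46, 46, 358]);
  translate([0, 284, 0]) cube([46, 46, 358]);
  translate([250, 284, 0]) cube([46, 46, 358]);
}
translate([1402, 293, 0]) {
  translate([0, 0, 358]) cube([296, 330, 30]);
  cube([46, 46, 358]);
  translate([250, 0, 0]) cube([46, 46, 358]);
  translate([0, 284, 0]) cube([46, 46, 358]);
  translate([250, 284, 0]) cube([46, 46, 358]);
}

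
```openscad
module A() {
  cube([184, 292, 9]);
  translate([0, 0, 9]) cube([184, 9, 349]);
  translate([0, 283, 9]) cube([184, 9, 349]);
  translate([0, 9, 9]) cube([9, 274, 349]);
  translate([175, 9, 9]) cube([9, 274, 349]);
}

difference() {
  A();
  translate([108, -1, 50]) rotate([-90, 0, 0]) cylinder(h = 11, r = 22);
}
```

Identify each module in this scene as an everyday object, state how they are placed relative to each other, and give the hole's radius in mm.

The subtracted cylinder has r = 22 mm.

A is an open box. The open box has a circular hole through its front wall. The hole's radius is 22 mm.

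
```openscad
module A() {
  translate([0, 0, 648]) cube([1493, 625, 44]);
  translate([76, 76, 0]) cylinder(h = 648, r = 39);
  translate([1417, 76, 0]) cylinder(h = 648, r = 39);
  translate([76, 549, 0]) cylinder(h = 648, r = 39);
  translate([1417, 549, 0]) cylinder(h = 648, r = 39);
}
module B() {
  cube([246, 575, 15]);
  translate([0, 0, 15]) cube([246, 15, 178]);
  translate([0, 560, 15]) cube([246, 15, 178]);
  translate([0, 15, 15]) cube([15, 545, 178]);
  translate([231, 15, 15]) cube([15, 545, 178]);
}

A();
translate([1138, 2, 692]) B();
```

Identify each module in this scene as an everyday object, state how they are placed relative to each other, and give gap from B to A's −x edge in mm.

A is a table. B is an open box. The open box is on top of the table. The gap from the open box to the table's −x edge is 1138 mm.

The open box's min-x is at 1138; the table's min-x is 0; gap = 1138 mm.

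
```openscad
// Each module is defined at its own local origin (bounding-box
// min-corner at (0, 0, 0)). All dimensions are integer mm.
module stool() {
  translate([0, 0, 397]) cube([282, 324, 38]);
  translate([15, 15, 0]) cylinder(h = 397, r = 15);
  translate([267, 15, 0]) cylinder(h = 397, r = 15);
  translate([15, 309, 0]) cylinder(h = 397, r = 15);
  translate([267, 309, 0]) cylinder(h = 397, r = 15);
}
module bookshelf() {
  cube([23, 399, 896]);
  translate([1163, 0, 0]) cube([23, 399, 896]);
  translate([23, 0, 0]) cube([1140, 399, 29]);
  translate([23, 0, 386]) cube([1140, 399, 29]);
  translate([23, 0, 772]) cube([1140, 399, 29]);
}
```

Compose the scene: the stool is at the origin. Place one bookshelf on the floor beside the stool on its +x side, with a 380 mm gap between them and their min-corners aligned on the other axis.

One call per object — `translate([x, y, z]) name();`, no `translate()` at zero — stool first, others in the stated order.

stool();
translate([662, 0, 0]) bookshelf();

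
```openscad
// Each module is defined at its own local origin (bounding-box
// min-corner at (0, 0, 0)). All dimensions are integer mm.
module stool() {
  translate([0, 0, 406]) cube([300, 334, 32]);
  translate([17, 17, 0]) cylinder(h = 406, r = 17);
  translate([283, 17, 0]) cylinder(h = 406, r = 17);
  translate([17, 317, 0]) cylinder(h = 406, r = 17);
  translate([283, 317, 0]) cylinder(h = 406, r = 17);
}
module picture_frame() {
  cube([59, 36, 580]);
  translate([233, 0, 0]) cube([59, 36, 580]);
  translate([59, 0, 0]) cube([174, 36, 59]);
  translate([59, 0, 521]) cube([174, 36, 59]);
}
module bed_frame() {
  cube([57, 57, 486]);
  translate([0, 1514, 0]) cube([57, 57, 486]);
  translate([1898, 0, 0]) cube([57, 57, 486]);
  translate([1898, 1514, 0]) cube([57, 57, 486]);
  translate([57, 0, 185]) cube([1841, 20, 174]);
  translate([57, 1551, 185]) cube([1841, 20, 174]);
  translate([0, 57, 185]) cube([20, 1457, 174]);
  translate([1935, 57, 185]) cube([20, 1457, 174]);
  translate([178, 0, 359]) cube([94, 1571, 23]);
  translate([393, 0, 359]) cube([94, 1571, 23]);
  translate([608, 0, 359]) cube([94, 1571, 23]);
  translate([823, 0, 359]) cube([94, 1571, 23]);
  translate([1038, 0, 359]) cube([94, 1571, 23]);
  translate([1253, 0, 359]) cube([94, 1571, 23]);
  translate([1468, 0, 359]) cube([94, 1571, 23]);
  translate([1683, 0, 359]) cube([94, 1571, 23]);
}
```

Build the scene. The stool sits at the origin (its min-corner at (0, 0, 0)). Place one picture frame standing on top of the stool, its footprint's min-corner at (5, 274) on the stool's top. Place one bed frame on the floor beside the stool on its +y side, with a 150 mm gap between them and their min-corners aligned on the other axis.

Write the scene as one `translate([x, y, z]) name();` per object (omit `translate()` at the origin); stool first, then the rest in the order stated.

stool();
translate([5, 274, 438]) picture_frame();
translate([0, 484, 0]) bed_frame();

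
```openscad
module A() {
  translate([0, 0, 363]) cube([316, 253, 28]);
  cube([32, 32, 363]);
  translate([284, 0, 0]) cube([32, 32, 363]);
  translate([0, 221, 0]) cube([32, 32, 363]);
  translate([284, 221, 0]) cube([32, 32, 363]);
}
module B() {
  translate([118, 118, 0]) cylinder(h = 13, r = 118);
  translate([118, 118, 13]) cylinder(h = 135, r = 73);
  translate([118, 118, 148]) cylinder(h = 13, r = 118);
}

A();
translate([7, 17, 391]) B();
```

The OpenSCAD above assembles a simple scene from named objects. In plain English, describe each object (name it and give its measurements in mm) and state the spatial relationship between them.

A is a four-legged stool. The seat is 316×253 mm, 28 mm thick, top at z = 391 mm. It stands on four square legs, each 32×32 mm in cross-section, from z = 0 to the seat underside, each flush with a corner of the seat.

B is a spool: two coaxial disc flanges of radius 118 mm and thickness 13 mm, joined by a core cylinder of radius 73 mm and height 135 mm. The lower flange rests on z = 0 and the three cylinders share a vertical axis.

The spool is on top of the stool.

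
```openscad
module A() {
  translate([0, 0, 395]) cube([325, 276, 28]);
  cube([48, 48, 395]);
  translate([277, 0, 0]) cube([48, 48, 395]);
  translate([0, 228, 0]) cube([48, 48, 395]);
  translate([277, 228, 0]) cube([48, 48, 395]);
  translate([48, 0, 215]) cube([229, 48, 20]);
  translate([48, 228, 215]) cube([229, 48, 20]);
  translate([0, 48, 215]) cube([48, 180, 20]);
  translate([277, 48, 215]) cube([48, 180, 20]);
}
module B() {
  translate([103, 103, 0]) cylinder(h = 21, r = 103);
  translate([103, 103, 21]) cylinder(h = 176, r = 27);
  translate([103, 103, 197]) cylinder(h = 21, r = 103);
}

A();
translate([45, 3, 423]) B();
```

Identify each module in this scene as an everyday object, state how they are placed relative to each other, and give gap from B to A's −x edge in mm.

A is a stool. B is a spool. The spool is on top of the stool. The gap from the spool to the stool's −x edge is 45 mm.

The spool's min-x is at 45; the stool's min-x is 0; gap = 45 mm.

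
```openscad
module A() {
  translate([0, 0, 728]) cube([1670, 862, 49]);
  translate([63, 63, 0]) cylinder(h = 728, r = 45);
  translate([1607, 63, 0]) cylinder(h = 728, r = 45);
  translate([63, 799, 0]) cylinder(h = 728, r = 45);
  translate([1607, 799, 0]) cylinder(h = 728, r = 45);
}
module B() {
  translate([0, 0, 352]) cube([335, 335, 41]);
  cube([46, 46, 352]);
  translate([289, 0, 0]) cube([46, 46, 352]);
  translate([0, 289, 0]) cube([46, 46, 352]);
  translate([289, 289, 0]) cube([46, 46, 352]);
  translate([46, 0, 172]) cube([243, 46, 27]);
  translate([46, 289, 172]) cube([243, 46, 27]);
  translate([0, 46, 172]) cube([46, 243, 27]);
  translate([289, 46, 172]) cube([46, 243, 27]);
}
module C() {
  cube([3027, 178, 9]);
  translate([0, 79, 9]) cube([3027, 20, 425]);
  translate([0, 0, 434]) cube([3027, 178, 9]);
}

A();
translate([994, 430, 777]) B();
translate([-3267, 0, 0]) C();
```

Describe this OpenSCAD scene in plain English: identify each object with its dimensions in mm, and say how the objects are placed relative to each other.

A is a table: top 1670 mm (x) × 862 mm (y), 49 mm thick, upper face at z = 777 mm, on four round legs of 90 mm diameter, each leg's bounding box inset 18 mm from the nearest pair of top edges, running from z = 0 to the bottom of the top.

B is a four-legged stool. The seat is 335×335 mm, 41 mm thick, top at z = 393 mm. It stands on four square legs, each 46×46 mm in cross-section, from z = 0 to the seat underside, each flush with a corner of the seat. Four stretchers, 46 mm wide and 27 mm tall, connect adjacent legs with their undersides at z = 172 mm, each running between the inner faces of the legs it joins and aligned with the legs' outer faces on the other axis.

C is an I-beam lying along x, 3027 mm long. Overall section height 443 mm. Two flanges 178 mm wide (y) and 9 mm thick, one on the floor and one at the top; a web 20 mm thick runs between them, centred on the flange width.

The stool is on top of the table. The I-beam is on the floor beside the table on its −x side.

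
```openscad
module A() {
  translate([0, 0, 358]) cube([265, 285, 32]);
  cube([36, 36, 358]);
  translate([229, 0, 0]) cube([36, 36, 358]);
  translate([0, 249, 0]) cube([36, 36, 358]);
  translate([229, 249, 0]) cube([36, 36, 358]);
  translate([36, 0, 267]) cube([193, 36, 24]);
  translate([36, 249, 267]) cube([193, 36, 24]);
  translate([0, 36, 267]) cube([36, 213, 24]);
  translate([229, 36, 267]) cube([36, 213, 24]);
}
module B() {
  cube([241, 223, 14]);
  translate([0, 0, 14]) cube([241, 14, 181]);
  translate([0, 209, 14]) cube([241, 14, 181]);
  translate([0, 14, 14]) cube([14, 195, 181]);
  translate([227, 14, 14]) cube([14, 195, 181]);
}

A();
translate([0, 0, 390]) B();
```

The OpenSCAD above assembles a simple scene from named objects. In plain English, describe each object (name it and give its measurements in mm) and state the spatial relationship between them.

A is a four-legged stool. The seat is 265×285 mm, 32 mm thick, top at z = 390 mm. It stands on four square legs, each 36×36 mm in cross-section, from z = 0 to the seat underside, each flush with a corner of the seat. Four stretchers, 36 mm wide and 24 mm tall, connect adjacent legs with their undersides at z = 267 mm, each running between the inner faces of the legs it joins and aligned with the legs' outer faces on the other axis.

B is an open storage box with external size 241×223×195 mm and wall thickness 14 mm (the base is also 14 mm thick). The base covers the whole footprint; the four walls stand on the base, with the y-facing walls full-width and the x-facing walls fitting between their inner faces.

The open box is on top of the stool.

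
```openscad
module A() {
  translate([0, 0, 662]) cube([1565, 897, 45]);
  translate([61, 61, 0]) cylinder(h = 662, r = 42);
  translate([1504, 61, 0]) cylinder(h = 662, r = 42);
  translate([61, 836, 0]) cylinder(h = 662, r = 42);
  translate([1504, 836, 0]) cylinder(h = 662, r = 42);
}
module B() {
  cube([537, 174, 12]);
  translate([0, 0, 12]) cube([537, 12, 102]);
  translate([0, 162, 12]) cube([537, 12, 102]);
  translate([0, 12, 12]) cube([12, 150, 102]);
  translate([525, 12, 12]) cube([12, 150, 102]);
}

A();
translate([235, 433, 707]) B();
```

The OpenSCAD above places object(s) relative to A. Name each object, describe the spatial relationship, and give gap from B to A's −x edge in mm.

A is a table. B is an open box. The open box is on top of the table. The gap from the open box to the table's −x edge is 235 mm.

The open box's min-x is at 235; the table's min-x is 0; gap = 235 mm.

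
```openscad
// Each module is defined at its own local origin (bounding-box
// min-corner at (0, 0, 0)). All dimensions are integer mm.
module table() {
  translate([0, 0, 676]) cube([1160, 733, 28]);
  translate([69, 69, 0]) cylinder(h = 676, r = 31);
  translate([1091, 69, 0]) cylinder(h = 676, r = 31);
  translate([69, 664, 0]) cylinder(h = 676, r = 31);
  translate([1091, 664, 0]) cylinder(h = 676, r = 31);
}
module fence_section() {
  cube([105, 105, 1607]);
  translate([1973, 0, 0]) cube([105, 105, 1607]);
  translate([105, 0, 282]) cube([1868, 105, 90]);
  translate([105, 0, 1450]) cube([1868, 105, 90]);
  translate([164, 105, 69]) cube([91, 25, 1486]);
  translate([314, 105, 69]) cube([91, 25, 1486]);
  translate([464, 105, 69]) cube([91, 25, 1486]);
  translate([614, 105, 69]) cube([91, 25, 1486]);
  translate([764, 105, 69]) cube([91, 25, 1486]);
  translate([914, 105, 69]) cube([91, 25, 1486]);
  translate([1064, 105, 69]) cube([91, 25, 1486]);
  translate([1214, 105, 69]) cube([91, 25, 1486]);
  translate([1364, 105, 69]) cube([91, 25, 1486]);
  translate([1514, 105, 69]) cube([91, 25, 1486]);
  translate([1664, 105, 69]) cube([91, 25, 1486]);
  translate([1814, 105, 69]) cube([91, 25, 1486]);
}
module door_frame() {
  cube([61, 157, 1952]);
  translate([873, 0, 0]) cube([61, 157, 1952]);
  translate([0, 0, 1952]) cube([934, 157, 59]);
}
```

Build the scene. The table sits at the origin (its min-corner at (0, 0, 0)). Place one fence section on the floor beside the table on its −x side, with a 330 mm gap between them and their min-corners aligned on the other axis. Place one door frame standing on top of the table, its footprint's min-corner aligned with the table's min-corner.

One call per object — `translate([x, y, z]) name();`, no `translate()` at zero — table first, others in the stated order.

table();
translate([-2408, 0, 0]) fence_section();
translate([0, 0, 704]) door_frame();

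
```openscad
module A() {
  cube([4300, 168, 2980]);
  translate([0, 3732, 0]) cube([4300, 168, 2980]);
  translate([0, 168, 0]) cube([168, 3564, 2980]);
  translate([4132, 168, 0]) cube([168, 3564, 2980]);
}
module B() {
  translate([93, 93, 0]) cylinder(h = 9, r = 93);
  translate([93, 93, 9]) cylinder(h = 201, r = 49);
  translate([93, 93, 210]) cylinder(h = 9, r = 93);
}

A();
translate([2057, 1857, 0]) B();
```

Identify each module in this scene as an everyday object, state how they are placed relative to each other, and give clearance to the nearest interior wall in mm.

Clearances: x = 1889, y = 1689; minimum 1689 mm.

A is a house frame. B is a spool. The spool sits inside the house frame, centred. The clearance to the nearest interior wall is 1689 mm.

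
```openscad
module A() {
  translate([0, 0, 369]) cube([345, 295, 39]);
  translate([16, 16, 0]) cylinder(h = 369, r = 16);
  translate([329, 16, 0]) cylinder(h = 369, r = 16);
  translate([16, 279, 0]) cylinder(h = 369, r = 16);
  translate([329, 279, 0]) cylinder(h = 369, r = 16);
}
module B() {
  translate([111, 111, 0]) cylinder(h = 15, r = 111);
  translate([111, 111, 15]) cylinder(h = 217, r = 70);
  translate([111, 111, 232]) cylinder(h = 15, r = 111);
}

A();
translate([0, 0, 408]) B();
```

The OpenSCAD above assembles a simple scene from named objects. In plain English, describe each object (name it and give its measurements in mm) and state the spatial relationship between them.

A is a simple wooden stool: a rectangular seat 345 mm (x) by 295 mm (y), 39 mm thick, top face at z = 408 mm, on four round legs, each 32 mm in diameter. The legs rest on z = 0, each leg's axis is inset half a diameter from the nearest pair of seat edges (so the leg's bounding box is flush with the corner).

B is a spool: two coaxial disc flanges of radius 111 mm and thickness 15 mm, joined by a core cylinder of radius 70 mm and height 217 mm. The lower flange rests on z = 0 and the three cylinders share a vertical axis.

The spool is on top of the stool.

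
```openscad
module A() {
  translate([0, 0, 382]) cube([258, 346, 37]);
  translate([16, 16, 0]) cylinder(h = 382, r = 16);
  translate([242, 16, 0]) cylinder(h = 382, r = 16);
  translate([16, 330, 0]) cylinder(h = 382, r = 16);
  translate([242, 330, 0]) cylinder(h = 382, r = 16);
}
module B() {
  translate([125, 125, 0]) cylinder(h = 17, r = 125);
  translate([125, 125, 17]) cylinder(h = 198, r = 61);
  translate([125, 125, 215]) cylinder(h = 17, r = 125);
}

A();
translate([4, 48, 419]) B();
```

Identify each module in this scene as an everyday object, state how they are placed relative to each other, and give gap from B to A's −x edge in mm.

The spool's min-x is at 4; the stool's min-x is 0; gap = 4 mm.

A is a stool. B is a spool. The spool is on top of the stool, centred. The gap from the spool to the stool's −x edge is 4 mm.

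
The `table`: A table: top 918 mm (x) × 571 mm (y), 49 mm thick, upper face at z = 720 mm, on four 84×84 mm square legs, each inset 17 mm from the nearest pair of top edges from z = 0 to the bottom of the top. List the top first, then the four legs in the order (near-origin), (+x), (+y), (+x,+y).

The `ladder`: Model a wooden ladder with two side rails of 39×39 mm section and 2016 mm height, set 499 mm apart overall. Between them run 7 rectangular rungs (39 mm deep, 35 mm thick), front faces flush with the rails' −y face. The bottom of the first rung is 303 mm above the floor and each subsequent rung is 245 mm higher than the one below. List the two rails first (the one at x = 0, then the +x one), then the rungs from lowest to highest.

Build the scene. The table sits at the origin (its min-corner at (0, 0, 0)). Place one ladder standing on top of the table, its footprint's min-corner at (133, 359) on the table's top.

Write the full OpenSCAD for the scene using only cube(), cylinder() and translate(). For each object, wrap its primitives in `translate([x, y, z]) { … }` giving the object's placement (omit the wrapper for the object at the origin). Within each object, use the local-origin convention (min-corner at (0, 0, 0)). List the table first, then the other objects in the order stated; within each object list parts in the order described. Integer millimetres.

translate([0, 0, 671]) cube([918, 571, 49]);
translate([17, 17, 0]) cube([84, 84, 671]);
translate([817, 17, 0]) cube([84, 84, 671]);
translate([17, 470, 0]) cube([84, 84, 671]);
translate([817, 470, 0]) cube([84, 84, 671]);
translate([133, 359, 720]) {
  cube([39, 39, 2016]);
  translate([460, 0, 0]) cube([39, 39, 2016]);
  translate([39, 0, 303]) cube([421, 39, 35]);
  translate([39, 0, 548]) cube([421, 39, 35]);
  translate([39, 0, 793]) cube([421, 39, 35]);
  translate([39, 0, 1038]) cube([421, 39, 35]);
  translate([39, 0, 1283]) cube([421, 39, 35]);
  translate([39, 0, 1528]) cube([421, 39, 35]);
  translate([39, 0, 1773]) cube([421, 39, 35]);
}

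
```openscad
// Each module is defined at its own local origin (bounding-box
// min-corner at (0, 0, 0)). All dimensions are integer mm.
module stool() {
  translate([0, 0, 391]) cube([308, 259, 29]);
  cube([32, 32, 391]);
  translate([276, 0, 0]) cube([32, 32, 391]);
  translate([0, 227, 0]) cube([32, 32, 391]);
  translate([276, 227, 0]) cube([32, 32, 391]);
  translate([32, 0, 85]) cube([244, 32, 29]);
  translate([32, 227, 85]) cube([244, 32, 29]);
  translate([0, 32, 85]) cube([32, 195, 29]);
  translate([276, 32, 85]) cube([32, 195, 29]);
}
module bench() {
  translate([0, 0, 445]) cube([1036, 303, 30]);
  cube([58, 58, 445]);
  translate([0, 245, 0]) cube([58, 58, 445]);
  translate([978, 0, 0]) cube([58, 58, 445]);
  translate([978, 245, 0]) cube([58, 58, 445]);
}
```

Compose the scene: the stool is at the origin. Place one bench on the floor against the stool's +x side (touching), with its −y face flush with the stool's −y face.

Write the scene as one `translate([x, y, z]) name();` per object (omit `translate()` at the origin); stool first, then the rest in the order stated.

stool();
translate([308, 0, 0]) bench();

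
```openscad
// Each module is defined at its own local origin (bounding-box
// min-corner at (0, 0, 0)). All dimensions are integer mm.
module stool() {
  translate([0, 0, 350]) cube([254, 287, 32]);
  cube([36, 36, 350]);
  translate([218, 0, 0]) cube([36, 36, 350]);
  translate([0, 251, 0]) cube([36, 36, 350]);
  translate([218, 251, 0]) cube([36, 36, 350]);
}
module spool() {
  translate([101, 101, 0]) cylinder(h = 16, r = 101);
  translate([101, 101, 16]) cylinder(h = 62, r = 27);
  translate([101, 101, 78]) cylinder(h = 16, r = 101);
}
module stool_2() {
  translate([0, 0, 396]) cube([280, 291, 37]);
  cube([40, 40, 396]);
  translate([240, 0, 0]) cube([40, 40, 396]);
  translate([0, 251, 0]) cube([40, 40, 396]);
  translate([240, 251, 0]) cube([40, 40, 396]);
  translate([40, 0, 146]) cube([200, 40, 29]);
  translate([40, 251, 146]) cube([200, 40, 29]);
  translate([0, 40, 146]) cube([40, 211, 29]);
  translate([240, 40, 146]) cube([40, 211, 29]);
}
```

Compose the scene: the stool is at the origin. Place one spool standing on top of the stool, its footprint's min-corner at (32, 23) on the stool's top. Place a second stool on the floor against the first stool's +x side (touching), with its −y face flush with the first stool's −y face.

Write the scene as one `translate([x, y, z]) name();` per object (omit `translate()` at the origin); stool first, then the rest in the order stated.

stool();
translate([32, 23, 382]) spool();
translate([254, 0, 0]) stool_2();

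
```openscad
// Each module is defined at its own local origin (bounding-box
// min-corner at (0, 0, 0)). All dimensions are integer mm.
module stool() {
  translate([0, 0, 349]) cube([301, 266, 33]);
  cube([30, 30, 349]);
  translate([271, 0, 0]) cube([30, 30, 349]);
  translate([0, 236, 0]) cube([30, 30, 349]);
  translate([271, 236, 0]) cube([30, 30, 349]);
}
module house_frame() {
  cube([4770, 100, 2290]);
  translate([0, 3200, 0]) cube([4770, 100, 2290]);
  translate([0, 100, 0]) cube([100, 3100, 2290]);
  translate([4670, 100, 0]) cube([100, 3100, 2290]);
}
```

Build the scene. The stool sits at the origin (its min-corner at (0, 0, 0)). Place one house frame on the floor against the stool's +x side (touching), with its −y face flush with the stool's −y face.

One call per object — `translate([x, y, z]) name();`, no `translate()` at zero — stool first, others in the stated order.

stool();
translate([301, 0, 0]) house_frame();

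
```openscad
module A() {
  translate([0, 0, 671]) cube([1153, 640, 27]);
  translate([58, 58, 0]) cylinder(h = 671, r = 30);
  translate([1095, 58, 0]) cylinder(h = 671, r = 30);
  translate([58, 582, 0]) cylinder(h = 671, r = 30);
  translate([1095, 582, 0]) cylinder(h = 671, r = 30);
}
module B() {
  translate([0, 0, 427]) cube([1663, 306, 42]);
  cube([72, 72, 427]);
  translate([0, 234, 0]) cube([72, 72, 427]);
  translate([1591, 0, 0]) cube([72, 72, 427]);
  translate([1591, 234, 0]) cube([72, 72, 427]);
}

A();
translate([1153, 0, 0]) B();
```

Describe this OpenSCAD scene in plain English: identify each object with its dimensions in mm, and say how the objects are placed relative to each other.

A is a table: top 1153 mm (x) × 640 mm (y), 27 mm thick, upper face at z = 698 mm, on four round legs of 60 mm diameter, each leg's bounding box inset 28 mm from the nearest pair of top edges, running from z = 0 to the bottom of the top.

B is a long wooden bench with a 1663 mm (x) × 306 mm (y) seat, 42 mm thick, its top surface 469 mm above the floor. Four 72 mm square legs at the seat corners, flush with the edges, run from z = 0 to the seat underside.

The bench is against the table's +x side, with their −y faces flush.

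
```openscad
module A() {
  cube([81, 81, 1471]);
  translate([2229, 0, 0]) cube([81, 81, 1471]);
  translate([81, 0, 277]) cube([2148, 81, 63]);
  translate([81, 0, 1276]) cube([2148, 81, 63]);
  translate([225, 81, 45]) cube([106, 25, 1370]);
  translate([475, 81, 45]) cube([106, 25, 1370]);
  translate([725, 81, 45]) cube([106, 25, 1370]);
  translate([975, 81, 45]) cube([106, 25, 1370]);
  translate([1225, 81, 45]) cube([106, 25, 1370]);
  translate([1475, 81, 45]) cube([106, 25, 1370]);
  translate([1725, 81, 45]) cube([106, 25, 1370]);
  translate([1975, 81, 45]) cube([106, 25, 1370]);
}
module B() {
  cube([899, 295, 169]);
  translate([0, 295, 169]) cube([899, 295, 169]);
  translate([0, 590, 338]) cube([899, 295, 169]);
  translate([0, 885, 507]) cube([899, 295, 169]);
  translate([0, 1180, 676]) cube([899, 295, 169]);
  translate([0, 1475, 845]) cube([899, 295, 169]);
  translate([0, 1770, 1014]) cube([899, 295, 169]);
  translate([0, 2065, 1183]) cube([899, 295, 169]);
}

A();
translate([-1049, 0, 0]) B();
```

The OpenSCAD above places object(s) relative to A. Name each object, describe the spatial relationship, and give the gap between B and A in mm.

A is a fence section. B is a staircase. The staircase is on the floor beside the fence section on its −x side. The gap between the staircase and the fence section is 150 mm.

The staircase's nearest face is 150 mm from the fence section's −x face.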